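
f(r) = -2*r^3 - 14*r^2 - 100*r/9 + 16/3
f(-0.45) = 7.68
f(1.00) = -21.78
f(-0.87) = 5.72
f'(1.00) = -45.11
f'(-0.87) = 8.71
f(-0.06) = 5.95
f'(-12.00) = -539.11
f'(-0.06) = -9.45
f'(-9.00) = -245.11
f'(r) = -6*r^2 - 28*r - 100/9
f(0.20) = 2.54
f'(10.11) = -907.46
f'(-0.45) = 0.27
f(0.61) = -7.11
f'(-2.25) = 21.51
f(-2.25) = -17.76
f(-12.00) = 1578.67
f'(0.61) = -30.42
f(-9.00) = 429.33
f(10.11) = -3604.70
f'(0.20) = -16.95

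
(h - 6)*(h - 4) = h^2 - 10*h + 24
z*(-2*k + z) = -2*k*z + z^2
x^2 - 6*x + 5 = (x - 5)*(x - 1)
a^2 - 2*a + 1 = (a - 1)^2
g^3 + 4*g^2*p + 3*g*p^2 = g*(g + p)*(g + 3*p)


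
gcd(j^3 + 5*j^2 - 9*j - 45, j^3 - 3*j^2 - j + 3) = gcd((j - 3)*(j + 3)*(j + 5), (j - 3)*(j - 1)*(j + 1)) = j - 3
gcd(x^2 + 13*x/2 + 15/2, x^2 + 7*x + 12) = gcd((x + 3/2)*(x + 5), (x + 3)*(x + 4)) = 1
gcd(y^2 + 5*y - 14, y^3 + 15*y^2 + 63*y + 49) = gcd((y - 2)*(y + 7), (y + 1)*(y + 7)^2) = y + 7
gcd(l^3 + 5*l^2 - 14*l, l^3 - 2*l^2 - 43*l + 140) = l + 7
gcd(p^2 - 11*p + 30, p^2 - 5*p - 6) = p - 6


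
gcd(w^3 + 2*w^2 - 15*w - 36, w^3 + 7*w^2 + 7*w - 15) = w + 3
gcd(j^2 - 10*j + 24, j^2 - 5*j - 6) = j - 6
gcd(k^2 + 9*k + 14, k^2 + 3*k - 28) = k + 7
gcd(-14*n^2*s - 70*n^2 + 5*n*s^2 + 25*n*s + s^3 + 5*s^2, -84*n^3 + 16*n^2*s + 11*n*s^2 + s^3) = -14*n^2 + 5*n*s + s^2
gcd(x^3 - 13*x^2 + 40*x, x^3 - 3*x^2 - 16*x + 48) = 1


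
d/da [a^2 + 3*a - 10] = 2*a + 3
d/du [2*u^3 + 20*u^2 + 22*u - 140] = 6*u^2 + 40*u + 22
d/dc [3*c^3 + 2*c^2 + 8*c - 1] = 9*c^2 + 4*c + 8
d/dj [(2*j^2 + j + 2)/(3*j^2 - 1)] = (-3*j^2 - 16*j - 1)/(9*j^4 - 6*j^2 + 1)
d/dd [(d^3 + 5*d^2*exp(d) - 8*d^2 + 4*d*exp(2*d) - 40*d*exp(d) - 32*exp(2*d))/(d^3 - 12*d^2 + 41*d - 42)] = (-(3*d^2 - 24*d + 41)*(d^3 + 5*d^2*exp(d) - 8*d^2 + 4*d*exp(2*d) - 40*d*exp(d) - 32*exp(2*d)) + (d^3 - 12*d^2 + 41*d - 42)*(5*d^2*exp(d) + 3*d^2 + 8*d*exp(2*d) - 30*d*exp(d) - 16*d - 60*exp(2*d) - 40*exp(d)))/(d^3 - 12*d^2 + 41*d - 42)^2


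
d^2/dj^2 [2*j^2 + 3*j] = 4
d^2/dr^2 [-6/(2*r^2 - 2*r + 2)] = 6*(r^2 - r - (2*r - 1)^2 + 1)/(r^2 - r + 1)^3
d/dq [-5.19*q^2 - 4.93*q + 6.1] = -10.38*q - 4.93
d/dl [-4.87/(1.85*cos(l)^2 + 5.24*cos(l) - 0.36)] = -(18.019*cos(l) + 25.5188)*sin(l)/(1.85*cos(l)^2 + 5.24*cos(l) - 0.36)^2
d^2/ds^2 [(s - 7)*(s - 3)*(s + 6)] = 6*s - 8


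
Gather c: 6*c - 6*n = 6*c - 6*n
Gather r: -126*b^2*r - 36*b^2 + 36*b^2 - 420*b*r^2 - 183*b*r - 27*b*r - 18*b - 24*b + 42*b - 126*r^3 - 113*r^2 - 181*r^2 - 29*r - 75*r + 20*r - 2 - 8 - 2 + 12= -126*r^3 + r^2*(-420*b - 294) + r*(-126*b^2 - 210*b - 84)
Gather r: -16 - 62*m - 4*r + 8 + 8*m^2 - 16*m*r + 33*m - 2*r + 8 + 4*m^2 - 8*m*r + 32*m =12*m^2 + 3*m + r*(-24*m - 6)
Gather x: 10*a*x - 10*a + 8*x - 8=-10*a + x*(10*a + 8) - 8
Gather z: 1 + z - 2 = z - 1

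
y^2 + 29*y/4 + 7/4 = (y + 1/4)*(y + 7)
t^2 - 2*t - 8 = (t - 4)*(t + 2)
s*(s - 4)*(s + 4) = s^3 - 16*s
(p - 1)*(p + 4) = p^2 + 3*p - 4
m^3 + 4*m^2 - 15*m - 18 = (m - 3)*(m + 1)*(m + 6)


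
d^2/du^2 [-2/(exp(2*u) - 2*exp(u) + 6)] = 4*(-4*(1 - exp(u))^2*exp(u) + (2*exp(u) - 1)*(exp(2*u) - 2*exp(u) + 6))*exp(u)/(exp(2*u) - 2*exp(u) + 6)^3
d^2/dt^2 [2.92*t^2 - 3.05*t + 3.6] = 5.84000000000000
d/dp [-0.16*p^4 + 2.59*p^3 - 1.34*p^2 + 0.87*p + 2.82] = -0.64*p^3 + 7.77*p^2 - 2.68*p + 0.87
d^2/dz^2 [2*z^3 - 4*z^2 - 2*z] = 12*z - 8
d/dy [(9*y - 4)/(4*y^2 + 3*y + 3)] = (-36*y^2 + 32*y + 39)/(16*y^4 + 24*y^3 + 33*y^2 + 18*y + 9)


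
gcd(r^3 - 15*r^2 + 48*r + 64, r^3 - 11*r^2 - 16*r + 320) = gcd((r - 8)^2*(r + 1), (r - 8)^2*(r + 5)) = r^2 - 16*r + 64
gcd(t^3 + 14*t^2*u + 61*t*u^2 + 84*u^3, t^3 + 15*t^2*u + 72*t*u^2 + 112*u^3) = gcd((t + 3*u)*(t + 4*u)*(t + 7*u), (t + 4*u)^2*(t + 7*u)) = t^2 + 11*t*u + 28*u^2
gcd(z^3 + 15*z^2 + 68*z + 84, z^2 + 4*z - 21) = z + 7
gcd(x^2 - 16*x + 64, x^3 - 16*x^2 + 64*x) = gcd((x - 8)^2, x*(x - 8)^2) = x^2 - 16*x + 64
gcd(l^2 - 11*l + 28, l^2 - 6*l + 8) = l - 4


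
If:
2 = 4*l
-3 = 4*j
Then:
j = -3/4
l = 1/2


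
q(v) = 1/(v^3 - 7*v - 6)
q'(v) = (7 - 3*v^2)/(v^3 - 7*v - 6)^2 = (7 - 3*v^2)/(-v^3 + 7*v + 6)^2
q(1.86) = -0.08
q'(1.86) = -0.02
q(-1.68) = 0.98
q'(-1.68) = -1.41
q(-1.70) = 1.01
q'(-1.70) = -1.71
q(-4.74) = -0.01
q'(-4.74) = -0.01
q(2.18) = -0.09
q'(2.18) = -0.06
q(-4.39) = -0.02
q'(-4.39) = -0.01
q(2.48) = -0.12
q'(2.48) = -0.17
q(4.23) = 0.02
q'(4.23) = -0.03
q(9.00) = 0.00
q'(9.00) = 0.00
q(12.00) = 0.00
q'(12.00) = 0.00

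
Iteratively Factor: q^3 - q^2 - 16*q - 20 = (q + 2)*(q^2 - 3*q - 10) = (q - 5)*(q + 2)*(q + 2)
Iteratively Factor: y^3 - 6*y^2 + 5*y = (y)*(y^2 - 6*y + 5) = y*(y - 1)*(y - 5)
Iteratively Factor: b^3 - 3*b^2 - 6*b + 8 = (b - 1)*(b^2 - 2*b - 8) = (b - 1)*(b + 2)*(b - 4)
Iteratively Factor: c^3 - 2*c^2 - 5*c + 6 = (c - 3)*(c^2 + c - 2) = (c - 3)*(c + 2)*(c - 1)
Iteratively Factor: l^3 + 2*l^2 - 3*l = (l)*(l^2 + 2*l - 3) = l*(l - 1)*(l + 3)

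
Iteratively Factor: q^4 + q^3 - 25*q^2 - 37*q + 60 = (q - 1)*(q^3 + 2*q^2 - 23*q - 60) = (q - 5)*(q - 1)*(q^2 + 7*q + 12) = (q - 5)*(q - 1)*(q + 3)*(q + 4)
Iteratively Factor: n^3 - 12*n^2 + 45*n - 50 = (n - 5)*(n^2 - 7*n + 10) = (n - 5)^2*(n - 2)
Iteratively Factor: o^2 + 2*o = (o)*(o + 2)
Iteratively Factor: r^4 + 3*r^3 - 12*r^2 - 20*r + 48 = (r - 2)*(r^3 + 5*r^2 - 2*r - 24) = (r - 2)*(r + 3)*(r^2 + 2*r - 8) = (r - 2)^2*(r + 3)*(r + 4)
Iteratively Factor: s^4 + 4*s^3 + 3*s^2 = (s + 3)*(s^3 + s^2) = s*(s + 3)*(s^2 + s) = s*(s + 1)*(s + 3)*(s)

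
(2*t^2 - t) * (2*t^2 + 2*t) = 4*t^4 + 2*t^3 - 2*t^2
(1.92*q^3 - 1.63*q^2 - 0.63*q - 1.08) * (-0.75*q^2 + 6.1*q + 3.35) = -1.44*q^5 + 12.9345*q^4 - 3.0385*q^3 - 8.4935*q^2 - 8.6985*q - 3.618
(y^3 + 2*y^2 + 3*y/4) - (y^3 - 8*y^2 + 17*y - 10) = 10*y^2 - 65*y/4 + 10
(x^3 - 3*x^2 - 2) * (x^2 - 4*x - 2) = x^5 - 7*x^4 + 10*x^3 + 4*x^2 + 8*x + 4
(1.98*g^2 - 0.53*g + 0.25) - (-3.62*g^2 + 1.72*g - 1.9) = 5.6*g^2 - 2.25*g + 2.15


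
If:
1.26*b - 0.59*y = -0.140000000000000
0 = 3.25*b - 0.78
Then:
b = 0.24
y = 0.75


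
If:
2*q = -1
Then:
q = -1/2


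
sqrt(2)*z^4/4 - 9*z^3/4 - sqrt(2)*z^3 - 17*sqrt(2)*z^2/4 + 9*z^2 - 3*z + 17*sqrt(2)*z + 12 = (z/2 + sqrt(2)/2)*(z - 4)*(z - 6*sqrt(2))*(sqrt(2)*z/2 + 1/2)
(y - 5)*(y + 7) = y^2 + 2*y - 35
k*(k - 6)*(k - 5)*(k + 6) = k^4 - 5*k^3 - 36*k^2 + 180*k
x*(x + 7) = x^2 + 7*x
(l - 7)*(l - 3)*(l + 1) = l^3 - 9*l^2 + 11*l + 21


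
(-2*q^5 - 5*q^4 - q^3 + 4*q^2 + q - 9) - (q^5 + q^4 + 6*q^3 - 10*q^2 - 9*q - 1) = -3*q^5 - 6*q^4 - 7*q^3 + 14*q^2 + 10*q - 8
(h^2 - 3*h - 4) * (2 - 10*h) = -10*h^3 + 32*h^2 + 34*h - 8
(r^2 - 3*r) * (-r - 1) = -r^3 + 2*r^2 + 3*r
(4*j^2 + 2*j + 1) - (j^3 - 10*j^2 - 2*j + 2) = -j^3 + 14*j^2 + 4*j - 1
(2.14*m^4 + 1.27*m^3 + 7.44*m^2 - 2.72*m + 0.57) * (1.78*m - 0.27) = 3.8092*m^5 + 1.6828*m^4 + 12.9003*m^3 - 6.8504*m^2 + 1.749*m - 0.1539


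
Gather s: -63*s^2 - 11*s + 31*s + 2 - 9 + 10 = -63*s^2 + 20*s + 3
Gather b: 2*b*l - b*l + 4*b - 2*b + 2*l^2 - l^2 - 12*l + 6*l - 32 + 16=b*(l + 2) + l^2 - 6*l - 16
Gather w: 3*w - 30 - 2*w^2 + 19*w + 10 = -2*w^2 + 22*w - 20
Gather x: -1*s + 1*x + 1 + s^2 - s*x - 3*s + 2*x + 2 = s^2 - 4*s + x*(3 - s) + 3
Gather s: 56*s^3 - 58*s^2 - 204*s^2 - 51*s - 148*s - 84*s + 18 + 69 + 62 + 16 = 56*s^3 - 262*s^2 - 283*s + 165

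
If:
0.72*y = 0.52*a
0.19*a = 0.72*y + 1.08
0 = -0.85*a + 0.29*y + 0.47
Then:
No Solution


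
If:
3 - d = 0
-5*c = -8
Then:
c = 8/5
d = 3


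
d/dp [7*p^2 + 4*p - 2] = 14*p + 4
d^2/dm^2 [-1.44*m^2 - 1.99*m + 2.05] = -2.88000000000000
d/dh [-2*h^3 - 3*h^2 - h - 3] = -6*h^2 - 6*h - 1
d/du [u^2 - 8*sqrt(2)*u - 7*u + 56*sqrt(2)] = 2*u - 8*sqrt(2) - 7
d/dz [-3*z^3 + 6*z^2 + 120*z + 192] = -9*z^2 + 12*z + 120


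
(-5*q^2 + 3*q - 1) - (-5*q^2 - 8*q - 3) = 11*q + 2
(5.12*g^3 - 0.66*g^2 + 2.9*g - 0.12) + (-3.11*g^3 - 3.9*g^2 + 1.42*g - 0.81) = 2.01*g^3 - 4.56*g^2 + 4.32*g - 0.93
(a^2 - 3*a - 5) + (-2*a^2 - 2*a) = -a^2 - 5*a - 5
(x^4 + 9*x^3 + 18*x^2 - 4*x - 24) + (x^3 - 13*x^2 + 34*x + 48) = x^4 + 10*x^3 + 5*x^2 + 30*x + 24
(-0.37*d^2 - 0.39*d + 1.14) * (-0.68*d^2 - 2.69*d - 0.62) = 0.2516*d^4 + 1.2605*d^3 + 0.5033*d^2 - 2.8248*d - 0.7068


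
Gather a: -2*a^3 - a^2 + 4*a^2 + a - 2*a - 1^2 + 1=-2*a^3 + 3*a^2 - a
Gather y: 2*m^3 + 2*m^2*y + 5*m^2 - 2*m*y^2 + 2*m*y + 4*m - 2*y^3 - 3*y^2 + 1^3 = 2*m^3 + 5*m^2 + 4*m - 2*y^3 + y^2*(-2*m - 3) + y*(2*m^2 + 2*m) + 1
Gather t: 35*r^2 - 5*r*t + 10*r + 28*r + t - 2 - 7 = 35*r^2 + 38*r + t*(1 - 5*r) - 9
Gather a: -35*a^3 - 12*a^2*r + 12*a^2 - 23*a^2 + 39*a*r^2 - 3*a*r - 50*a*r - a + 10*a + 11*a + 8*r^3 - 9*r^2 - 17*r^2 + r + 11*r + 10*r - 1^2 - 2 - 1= -35*a^3 + a^2*(-12*r - 11) + a*(39*r^2 - 53*r + 20) + 8*r^3 - 26*r^2 + 22*r - 4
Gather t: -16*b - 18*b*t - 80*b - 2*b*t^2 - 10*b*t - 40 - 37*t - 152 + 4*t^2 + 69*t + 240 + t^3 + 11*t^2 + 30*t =-96*b + t^3 + t^2*(15 - 2*b) + t*(62 - 28*b) + 48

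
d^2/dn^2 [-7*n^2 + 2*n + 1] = -14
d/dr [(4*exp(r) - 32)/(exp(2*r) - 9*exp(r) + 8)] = -4*exp(r)/(exp(2*r) - 2*exp(r) + 1)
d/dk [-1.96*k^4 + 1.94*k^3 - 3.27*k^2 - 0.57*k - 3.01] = -7.84*k^3 + 5.82*k^2 - 6.54*k - 0.57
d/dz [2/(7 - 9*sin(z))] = 18*cos(z)/(9*sin(z) - 7)^2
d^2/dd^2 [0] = 0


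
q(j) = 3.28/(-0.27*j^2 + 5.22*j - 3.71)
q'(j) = 3.28*(0.54*j - 5.22)/(-0.27*j^2 + 5.22*j - 3.71)^2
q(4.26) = 0.24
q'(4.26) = -0.05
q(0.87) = 5.23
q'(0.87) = -39.63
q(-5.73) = -0.08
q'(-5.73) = -0.02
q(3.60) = 0.28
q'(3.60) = -0.08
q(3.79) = 0.27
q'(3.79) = -0.07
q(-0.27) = -0.64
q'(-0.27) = -0.67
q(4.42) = 0.23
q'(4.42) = -0.05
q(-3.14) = -0.14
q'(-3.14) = -0.04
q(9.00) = 0.15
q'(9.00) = -0.00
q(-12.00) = -0.03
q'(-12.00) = -0.00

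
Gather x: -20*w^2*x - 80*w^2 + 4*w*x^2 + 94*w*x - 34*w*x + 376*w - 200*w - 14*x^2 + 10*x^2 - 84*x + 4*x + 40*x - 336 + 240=-80*w^2 + 176*w + x^2*(4*w - 4) + x*(-20*w^2 + 60*w - 40) - 96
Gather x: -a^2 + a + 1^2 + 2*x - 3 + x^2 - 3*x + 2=-a^2 + a + x^2 - x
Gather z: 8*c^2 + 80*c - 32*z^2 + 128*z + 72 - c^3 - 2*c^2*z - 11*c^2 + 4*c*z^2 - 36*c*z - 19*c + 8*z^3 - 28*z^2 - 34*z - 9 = -c^3 - 3*c^2 + 61*c + 8*z^3 + z^2*(4*c - 60) + z*(-2*c^2 - 36*c + 94) + 63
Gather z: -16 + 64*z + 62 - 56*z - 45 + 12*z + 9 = 20*z + 10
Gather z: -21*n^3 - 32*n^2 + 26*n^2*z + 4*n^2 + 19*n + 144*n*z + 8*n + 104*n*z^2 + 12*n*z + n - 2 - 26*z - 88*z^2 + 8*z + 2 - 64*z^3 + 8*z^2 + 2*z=-21*n^3 - 28*n^2 + 28*n - 64*z^3 + z^2*(104*n - 80) + z*(26*n^2 + 156*n - 16)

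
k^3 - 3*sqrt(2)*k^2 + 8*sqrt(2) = (k - 2*sqrt(2))^2*(k + sqrt(2))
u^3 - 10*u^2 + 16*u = u*(u - 8)*(u - 2)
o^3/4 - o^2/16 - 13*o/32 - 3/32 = (o/4 + 1/4)*(o - 3/2)*(o + 1/4)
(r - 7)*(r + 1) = r^2 - 6*r - 7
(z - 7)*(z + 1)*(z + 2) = z^3 - 4*z^2 - 19*z - 14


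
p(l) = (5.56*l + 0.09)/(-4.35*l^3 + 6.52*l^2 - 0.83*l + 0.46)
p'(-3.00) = -0.05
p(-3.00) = -0.09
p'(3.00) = 0.27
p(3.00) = -0.28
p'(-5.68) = -0.01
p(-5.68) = -0.03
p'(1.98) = 2.70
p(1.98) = -1.18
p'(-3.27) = -0.04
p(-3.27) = -0.08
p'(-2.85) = -0.06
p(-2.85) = -0.10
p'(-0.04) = 10.32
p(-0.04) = -0.26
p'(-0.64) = -1.03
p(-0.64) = -0.72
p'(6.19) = 0.02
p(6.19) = -0.04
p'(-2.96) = -0.05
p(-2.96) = -0.09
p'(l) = (5.56*l + 0.09)*(13.05*l^2 - 13.04*l + 0.83)/(-4.35*l^3 + 6.52*l^2 - 0.83*l + 0.46)^2 + 5.56/(-4.35*l^3 + 6.52*l^2 - 0.83*l + 0.46)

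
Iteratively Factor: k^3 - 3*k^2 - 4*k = (k + 1)*(k^2 - 4*k) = k*(k + 1)*(k - 4)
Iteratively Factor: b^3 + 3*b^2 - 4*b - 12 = (b - 2)*(b^2 + 5*b + 6) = (b - 2)*(b + 3)*(b + 2)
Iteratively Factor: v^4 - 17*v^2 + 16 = (v + 4)*(v^3 - 4*v^2 - v + 4) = (v + 1)*(v + 4)*(v^2 - 5*v + 4) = (v - 4)*(v + 1)*(v + 4)*(v - 1)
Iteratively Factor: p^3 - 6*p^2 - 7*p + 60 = (p + 3)*(p^2 - 9*p + 20) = (p - 5)*(p + 3)*(p - 4)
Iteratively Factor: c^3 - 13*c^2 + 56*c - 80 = (c - 5)*(c^2 - 8*c + 16) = (c - 5)*(c - 4)*(c - 4)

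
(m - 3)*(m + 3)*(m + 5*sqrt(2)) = m^3 + 5*sqrt(2)*m^2 - 9*m - 45*sqrt(2)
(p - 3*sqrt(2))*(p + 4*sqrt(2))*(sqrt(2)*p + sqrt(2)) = sqrt(2)*p^3 + sqrt(2)*p^2 + 2*p^2 - 24*sqrt(2)*p + 2*p - 24*sqrt(2)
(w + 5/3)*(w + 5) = w^2 + 20*w/3 + 25/3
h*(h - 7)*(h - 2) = h^3 - 9*h^2 + 14*h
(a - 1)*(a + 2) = a^2 + a - 2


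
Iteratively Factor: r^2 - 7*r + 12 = (r - 3)*(r - 4)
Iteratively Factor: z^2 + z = (z + 1)*(z)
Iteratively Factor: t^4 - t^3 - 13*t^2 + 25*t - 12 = (t - 3)*(t^3 + 2*t^2 - 7*t + 4) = (t - 3)*(t - 1)*(t^2 + 3*t - 4) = (t - 3)*(t - 1)^2*(t + 4)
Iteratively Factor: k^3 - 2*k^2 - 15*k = (k)*(k^2 - 2*k - 15) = k*(k + 3)*(k - 5)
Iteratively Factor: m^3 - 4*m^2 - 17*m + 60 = (m - 3)*(m^2 - m - 20) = (m - 3)*(m + 4)*(m - 5)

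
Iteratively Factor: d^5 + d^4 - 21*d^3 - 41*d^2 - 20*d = (d)*(d^4 + d^3 - 21*d^2 - 41*d - 20) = d*(d + 4)*(d^3 - 3*d^2 - 9*d - 5) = d*(d + 1)*(d + 4)*(d^2 - 4*d - 5) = d*(d - 5)*(d + 1)*(d + 4)*(d + 1)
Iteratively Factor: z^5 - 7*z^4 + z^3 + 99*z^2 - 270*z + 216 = (z - 3)*(z^4 - 4*z^3 - 11*z^2 + 66*z - 72) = (z - 3)^2*(z^3 - z^2 - 14*z + 24) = (z - 3)^2*(z - 2)*(z^2 + z - 12) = (z - 3)^3*(z - 2)*(z + 4)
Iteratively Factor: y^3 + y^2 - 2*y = (y - 1)*(y^2 + 2*y) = (y - 1)*(y + 2)*(y)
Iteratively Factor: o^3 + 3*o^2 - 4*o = (o - 1)*(o^2 + 4*o) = o*(o - 1)*(o + 4)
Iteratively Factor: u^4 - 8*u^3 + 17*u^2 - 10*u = (u - 1)*(u^3 - 7*u^2 + 10*u) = (u - 2)*(u - 1)*(u^2 - 5*u) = (u - 5)*(u - 2)*(u - 1)*(u)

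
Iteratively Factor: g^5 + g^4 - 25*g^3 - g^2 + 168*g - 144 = (g - 3)*(g^4 + 4*g^3 - 13*g^2 - 40*g + 48) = (g - 3)^2*(g^3 + 7*g^2 + 8*g - 16) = (g - 3)^2*(g - 1)*(g^2 + 8*g + 16) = (g - 3)^2*(g - 1)*(g + 4)*(g + 4)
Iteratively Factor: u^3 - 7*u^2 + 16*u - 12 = (u - 2)*(u^2 - 5*u + 6) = (u - 3)*(u - 2)*(u - 2)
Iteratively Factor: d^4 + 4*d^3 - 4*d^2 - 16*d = (d - 2)*(d^3 + 6*d^2 + 8*d) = d*(d - 2)*(d^2 + 6*d + 8) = d*(d - 2)*(d + 2)*(d + 4)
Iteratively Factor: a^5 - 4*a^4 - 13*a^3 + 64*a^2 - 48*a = (a)*(a^4 - 4*a^3 - 13*a^2 + 64*a - 48) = a*(a - 4)*(a^3 - 13*a + 12) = a*(a - 4)*(a - 3)*(a^2 + 3*a - 4) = a*(a - 4)*(a - 3)*(a + 4)*(a - 1)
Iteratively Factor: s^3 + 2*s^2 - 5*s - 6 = (s + 3)*(s^2 - s - 2) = (s + 1)*(s + 3)*(s - 2)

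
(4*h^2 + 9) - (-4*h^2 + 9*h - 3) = 8*h^2 - 9*h + 12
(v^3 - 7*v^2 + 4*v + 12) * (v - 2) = v^4 - 9*v^3 + 18*v^2 + 4*v - 24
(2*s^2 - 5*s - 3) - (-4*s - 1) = 2*s^2 - s - 2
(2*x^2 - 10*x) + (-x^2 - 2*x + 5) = x^2 - 12*x + 5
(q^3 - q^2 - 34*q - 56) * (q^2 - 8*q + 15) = q^5 - 9*q^4 - 11*q^3 + 201*q^2 - 62*q - 840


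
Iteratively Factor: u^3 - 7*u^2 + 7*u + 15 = (u - 3)*(u^2 - 4*u - 5) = (u - 3)*(u + 1)*(u - 5)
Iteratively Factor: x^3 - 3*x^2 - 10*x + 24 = (x - 2)*(x^2 - x - 12) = (x - 4)*(x - 2)*(x + 3)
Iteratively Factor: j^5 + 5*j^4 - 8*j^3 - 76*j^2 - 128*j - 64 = (j - 4)*(j^4 + 9*j^3 + 28*j^2 + 36*j + 16) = (j - 4)*(j + 1)*(j^3 + 8*j^2 + 20*j + 16) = (j - 4)*(j + 1)*(j + 2)*(j^2 + 6*j + 8) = (j - 4)*(j + 1)*(j + 2)^2*(j + 4)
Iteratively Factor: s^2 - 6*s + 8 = (s - 2)*(s - 4)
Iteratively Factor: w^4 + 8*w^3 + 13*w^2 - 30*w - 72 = (w + 4)*(w^3 + 4*w^2 - 3*w - 18) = (w + 3)*(w + 4)*(w^2 + w - 6) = (w - 2)*(w + 3)*(w + 4)*(w + 3)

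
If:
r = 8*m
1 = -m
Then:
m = -1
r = -8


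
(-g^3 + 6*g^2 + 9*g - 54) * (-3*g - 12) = 3*g^4 - 6*g^3 - 99*g^2 + 54*g + 648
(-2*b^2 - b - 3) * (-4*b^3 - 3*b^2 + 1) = 8*b^5 + 10*b^4 + 15*b^3 + 7*b^2 - b - 3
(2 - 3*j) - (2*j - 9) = 11 - 5*j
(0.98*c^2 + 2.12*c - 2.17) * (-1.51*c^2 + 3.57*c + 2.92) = -1.4798*c^4 + 0.2974*c^3 + 13.7067*c^2 - 1.5565*c - 6.3364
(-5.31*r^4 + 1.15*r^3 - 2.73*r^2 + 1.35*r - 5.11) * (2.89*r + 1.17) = -15.3459*r^5 - 2.8892*r^4 - 6.5442*r^3 + 0.707400000000001*r^2 - 13.1884*r - 5.9787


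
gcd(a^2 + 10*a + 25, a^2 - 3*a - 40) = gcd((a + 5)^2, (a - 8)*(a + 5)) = a + 5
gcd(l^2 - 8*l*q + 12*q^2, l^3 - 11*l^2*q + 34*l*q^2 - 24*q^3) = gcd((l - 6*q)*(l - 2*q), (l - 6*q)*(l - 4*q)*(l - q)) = -l + 6*q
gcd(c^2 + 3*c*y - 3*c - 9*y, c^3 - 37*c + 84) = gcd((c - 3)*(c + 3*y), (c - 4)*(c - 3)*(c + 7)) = c - 3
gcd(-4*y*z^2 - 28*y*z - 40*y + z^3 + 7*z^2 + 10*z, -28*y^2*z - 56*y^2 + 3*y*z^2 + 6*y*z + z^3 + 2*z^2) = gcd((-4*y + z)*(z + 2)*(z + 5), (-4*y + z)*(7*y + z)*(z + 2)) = 4*y*z + 8*y - z^2 - 2*z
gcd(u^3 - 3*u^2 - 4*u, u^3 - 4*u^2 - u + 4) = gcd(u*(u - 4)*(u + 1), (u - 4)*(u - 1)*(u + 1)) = u^2 - 3*u - 4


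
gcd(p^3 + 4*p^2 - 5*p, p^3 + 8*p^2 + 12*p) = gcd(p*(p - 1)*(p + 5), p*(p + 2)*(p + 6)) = p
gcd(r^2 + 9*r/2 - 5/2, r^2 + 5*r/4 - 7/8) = r - 1/2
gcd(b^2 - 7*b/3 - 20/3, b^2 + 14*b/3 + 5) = b + 5/3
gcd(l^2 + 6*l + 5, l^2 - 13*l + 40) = 1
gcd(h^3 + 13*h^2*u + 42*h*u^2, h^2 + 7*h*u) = h^2 + 7*h*u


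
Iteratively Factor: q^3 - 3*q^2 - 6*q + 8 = (q - 1)*(q^2 - 2*q - 8) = (q - 1)*(q + 2)*(q - 4)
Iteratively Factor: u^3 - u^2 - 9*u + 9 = (u + 3)*(u^2 - 4*u + 3) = (u - 1)*(u + 3)*(u - 3)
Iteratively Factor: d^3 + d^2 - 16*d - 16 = (d + 1)*(d^2 - 16) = (d - 4)*(d + 1)*(d + 4)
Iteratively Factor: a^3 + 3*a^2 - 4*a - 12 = (a + 2)*(a^2 + a - 6) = (a + 2)*(a + 3)*(a - 2)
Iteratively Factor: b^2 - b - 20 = (b + 4)*(b - 5)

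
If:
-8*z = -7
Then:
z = 7/8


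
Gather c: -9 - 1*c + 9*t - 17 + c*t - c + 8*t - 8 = c*(t - 2) + 17*t - 34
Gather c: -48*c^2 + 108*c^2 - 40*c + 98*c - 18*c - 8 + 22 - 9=60*c^2 + 40*c + 5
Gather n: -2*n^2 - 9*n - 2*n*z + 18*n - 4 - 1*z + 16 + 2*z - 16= -2*n^2 + n*(9 - 2*z) + z - 4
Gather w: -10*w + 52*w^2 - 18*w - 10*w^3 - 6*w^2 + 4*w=-10*w^3 + 46*w^2 - 24*w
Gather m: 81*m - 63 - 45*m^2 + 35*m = -45*m^2 + 116*m - 63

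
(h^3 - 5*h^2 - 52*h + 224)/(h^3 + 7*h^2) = 1 - 12/h + 32/h^2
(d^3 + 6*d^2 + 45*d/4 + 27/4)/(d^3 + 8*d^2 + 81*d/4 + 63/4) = (2*d + 3)/(2*d + 7)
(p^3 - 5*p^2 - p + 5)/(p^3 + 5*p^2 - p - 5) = (p - 5)/(p + 5)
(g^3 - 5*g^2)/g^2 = g - 5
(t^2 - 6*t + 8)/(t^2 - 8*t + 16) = (t - 2)/(t - 4)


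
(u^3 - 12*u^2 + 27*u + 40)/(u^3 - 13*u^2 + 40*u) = (u + 1)/u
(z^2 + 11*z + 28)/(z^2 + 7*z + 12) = (z + 7)/(z + 3)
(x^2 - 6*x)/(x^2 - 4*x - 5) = x*(6 - x)/(-x^2 + 4*x + 5)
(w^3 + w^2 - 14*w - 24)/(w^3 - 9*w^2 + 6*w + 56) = (w + 3)/(w - 7)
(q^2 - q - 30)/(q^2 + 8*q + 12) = (q^2 - q - 30)/(q^2 + 8*q + 12)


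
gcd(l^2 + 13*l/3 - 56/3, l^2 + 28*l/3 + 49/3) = l + 7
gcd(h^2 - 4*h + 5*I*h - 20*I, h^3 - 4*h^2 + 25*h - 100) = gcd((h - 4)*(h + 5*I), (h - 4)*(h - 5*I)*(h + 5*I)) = h^2 + h*(-4 + 5*I) - 20*I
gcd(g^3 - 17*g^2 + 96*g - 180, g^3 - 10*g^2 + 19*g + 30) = g^2 - 11*g + 30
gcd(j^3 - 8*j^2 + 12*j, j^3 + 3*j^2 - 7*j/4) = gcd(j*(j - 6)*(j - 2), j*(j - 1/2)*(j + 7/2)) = j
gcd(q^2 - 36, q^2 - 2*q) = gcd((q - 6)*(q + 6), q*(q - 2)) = 1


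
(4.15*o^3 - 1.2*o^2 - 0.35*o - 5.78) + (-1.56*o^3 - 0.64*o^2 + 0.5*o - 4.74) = 2.59*o^3 - 1.84*o^2 + 0.15*o - 10.52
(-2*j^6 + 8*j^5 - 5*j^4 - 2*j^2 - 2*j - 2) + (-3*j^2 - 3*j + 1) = -2*j^6 + 8*j^5 - 5*j^4 - 5*j^2 - 5*j - 1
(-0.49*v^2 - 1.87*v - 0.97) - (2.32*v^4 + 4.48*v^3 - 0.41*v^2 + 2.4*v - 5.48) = -2.32*v^4 - 4.48*v^3 - 0.08*v^2 - 4.27*v + 4.51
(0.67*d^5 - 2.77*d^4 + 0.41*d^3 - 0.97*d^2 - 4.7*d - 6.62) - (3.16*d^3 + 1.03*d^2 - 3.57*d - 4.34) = 0.67*d^5 - 2.77*d^4 - 2.75*d^3 - 2.0*d^2 - 1.13*d - 2.28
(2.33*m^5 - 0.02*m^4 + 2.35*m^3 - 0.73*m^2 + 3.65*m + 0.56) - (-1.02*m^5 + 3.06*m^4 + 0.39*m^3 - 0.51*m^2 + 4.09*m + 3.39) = 3.35*m^5 - 3.08*m^4 + 1.96*m^3 - 0.22*m^2 - 0.44*m - 2.83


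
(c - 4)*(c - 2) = c^2 - 6*c + 8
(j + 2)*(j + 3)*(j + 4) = j^3 + 9*j^2 + 26*j + 24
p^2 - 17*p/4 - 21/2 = (p - 6)*(p + 7/4)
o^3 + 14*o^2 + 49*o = o*(o + 7)^2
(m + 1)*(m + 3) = m^2 + 4*m + 3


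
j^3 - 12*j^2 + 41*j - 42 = (j - 7)*(j - 3)*(j - 2)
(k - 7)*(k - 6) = k^2 - 13*k + 42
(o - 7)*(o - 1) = o^2 - 8*o + 7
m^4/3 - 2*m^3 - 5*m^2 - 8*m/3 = m*(m/3 + 1/3)*(m - 8)*(m + 1)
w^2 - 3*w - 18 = (w - 6)*(w + 3)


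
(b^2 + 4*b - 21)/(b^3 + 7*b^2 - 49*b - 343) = (b - 3)/(b^2 - 49)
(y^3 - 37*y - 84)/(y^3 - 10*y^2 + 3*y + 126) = (y + 4)/(y - 6)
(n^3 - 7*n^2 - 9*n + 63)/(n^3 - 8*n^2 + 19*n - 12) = (n^2 - 4*n - 21)/(n^2 - 5*n + 4)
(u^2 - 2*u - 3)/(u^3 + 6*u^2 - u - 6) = (u - 3)/(u^2 + 5*u - 6)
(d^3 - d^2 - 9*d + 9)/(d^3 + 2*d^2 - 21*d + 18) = (d + 3)/(d + 6)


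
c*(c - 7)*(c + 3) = c^3 - 4*c^2 - 21*c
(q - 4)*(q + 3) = q^2 - q - 12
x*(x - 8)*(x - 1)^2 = x^4 - 10*x^3 + 17*x^2 - 8*x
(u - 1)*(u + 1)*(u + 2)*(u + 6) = u^4 + 8*u^3 + 11*u^2 - 8*u - 12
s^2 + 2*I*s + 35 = (s - 5*I)*(s + 7*I)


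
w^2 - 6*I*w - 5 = (w - 5*I)*(w - I)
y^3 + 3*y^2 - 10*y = y*(y - 2)*(y + 5)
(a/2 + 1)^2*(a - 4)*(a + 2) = a^4/4 + a^3/2 - 3*a^2 - 10*a - 8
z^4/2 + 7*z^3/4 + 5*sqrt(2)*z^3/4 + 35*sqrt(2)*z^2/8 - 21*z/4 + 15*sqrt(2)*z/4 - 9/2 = (z/2 + 1)*(z + 3/2)*(z - sqrt(2)/2)*(z + 3*sqrt(2))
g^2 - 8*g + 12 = (g - 6)*(g - 2)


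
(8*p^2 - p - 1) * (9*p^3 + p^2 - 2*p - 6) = 72*p^5 - p^4 - 26*p^3 - 47*p^2 + 8*p + 6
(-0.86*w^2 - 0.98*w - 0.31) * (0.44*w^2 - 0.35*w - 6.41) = -0.3784*w^4 - 0.1302*w^3 + 5.7192*w^2 + 6.3903*w + 1.9871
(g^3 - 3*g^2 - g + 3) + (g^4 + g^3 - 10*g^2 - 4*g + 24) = g^4 + 2*g^3 - 13*g^2 - 5*g + 27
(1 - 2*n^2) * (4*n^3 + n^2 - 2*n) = -8*n^5 - 2*n^4 + 8*n^3 + n^2 - 2*n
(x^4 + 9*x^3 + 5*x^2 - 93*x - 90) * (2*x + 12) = 2*x^5 + 30*x^4 + 118*x^3 - 126*x^2 - 1296*x - 1080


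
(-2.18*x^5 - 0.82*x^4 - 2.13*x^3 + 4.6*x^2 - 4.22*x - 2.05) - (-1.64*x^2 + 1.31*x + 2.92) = -2.18*x^5 - 0.82*x^4 - 2.13*x^3 + 6.24*x^2 - 5.53*x - 4.97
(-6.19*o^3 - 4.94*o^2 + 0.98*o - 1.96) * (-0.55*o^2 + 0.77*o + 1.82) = 3.4045*o^5 - 2.0493*o^4 - 15.6086*o^3 - 7.1582*o^2 + 0.2744*o - 3.5672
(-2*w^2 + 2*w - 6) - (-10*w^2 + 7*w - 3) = 8*w^2 - 5*w - 3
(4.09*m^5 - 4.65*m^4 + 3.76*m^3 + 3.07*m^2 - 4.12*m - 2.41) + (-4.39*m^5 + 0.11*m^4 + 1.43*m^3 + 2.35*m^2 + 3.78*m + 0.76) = -0.3*m^5 - 4.54*m^4 + 5.19*m^3 + 5.42*m^2 - 0.34*m - 1.65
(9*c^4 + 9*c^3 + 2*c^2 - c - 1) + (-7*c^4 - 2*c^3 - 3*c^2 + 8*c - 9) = 2*c^4 + 7*c^3 - c^2 + 7*c - 10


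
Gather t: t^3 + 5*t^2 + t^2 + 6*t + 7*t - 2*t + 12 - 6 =t^3 + 6*t^2 + 11*t + 6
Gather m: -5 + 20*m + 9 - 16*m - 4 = 4*m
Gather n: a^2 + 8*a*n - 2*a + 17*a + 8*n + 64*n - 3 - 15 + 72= a^2 + 15*a + n*(8*a + 72) + 54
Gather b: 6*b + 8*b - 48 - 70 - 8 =14*b - 126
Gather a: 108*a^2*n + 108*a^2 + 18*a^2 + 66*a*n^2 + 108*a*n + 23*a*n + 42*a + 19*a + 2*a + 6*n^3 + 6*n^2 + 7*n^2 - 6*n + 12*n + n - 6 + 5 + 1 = a^2*(108*n + 126) + a*(66*n^2 + 131*n + 63) + 6*n^3 + 13*n^2 + 7*n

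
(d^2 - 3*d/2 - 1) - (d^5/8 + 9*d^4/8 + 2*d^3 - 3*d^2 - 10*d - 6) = -d^5/8 - 9*d^4/8 - 2*d^3 + 4*d^2 + 17*d/2 + 5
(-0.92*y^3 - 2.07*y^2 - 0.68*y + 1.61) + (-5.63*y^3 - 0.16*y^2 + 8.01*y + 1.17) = -6.55*y^3 - 2.23*y^2 + 7.33*y + 2.78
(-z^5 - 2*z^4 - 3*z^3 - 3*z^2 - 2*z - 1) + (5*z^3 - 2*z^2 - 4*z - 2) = -z^5 - 2*z^4 + 2*z^3 - 5*z^2 - 6*z - 3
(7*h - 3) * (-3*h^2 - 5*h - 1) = -21*h^3 - 26*h^2 + 8*h + 3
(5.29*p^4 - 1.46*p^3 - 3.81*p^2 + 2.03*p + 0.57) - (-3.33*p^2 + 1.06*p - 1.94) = 5.29*p^4 - 1.46*p^3 - 0.48*p^2 + 0.97*p + 2.51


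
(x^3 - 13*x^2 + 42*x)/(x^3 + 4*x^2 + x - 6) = x*(x^2 - 13*x + 42)/(x^3 + 4*x^2 + x - 6)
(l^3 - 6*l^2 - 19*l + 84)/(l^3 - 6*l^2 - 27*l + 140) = (l^2 + l - 12)/(l^2 + l - 20)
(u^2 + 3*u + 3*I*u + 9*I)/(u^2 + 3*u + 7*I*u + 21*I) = (u + 3*I)/(u + 7*I)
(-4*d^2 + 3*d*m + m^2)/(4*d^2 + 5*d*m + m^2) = (-d + m)/(d + m)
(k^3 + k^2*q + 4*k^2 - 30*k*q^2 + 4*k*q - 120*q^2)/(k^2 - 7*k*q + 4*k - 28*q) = (-k^2 - k*q + 30*q^2)/(-k + 7*q)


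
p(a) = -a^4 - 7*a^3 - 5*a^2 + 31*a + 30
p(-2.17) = -11.46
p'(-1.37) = 15.57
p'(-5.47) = 112.03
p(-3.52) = 10.71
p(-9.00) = -2112.00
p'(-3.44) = -20.28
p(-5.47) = -38.76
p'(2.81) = -251.67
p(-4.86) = 6.90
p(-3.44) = 9.11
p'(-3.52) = -19.54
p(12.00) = -33150.00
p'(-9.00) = 1336.00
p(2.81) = -140.04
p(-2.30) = -10.57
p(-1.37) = -7.38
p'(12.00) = -10025.00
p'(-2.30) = -8.42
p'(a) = -4*a^3 - 21*a^2 - 10*a + 31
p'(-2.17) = -5.31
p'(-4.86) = 42.75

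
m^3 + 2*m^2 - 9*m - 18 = (m - 3)*(m + 2)*(m + 3)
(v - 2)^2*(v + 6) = v^3 + 2*v^2 - 20*v + 24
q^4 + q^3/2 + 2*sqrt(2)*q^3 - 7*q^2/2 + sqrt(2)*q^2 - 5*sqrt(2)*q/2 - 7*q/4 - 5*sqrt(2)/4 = (q + 1/2)*(q - sqrt(2))*(q + sqrt(2)/2)*(q + 5*sqrt(2)/2)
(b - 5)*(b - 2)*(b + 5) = b^3 - 2*b^2 - 25*b + 50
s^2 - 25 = (s - 5)*(s + 5)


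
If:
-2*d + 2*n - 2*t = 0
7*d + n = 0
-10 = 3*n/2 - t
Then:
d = 4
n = -28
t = -32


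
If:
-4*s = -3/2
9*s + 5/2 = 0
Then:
No Solution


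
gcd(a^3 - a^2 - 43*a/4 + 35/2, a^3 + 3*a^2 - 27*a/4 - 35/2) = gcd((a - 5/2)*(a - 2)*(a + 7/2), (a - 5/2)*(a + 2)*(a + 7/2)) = a^2 + a - 35/4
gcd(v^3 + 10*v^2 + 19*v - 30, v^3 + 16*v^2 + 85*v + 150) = v^2 + 11*v + 30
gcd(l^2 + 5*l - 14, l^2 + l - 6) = l - 2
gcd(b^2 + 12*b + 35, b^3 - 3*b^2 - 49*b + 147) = b + 7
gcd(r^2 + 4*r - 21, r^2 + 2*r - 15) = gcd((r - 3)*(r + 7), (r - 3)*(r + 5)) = r - 3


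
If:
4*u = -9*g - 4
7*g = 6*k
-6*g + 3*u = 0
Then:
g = -4/17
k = -14/51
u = -8/17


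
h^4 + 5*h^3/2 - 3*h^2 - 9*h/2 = h*(h - 3/2)*(h + 1)*(h + 3)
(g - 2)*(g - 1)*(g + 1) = g^3 - 2*g^2 - g + 2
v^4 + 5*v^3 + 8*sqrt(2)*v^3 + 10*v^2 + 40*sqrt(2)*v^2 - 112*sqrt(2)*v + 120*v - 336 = (v - 2)*(v + 7)*(v + 2*sqrt(2))*(v + 6*sqrt(2))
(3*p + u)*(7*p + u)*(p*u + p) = 21*p^3*u + 21*p^3 + 10*p^2*u^2 + 10*p^2*u + p*u^3 + p*u^2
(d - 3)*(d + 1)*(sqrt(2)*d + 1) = sqrt(2)*d^3 - 2*sqrt(2)*d^2 + d^2 - 3*sqrt(2)*d - 2*d - 3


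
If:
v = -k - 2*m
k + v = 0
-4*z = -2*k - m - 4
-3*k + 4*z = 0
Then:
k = 4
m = 0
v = -4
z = 3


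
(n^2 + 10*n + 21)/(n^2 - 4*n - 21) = (n + 7)/(n - 7)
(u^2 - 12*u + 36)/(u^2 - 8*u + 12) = (u - 6)/(u - 2)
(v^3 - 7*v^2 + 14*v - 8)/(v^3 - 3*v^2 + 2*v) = (v - 4)/v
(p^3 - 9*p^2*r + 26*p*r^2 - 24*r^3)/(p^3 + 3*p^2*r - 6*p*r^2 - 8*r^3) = (p^2 - 7*p*r + 12*r^2)/(p^2 + 5*p*r + 4*r^2)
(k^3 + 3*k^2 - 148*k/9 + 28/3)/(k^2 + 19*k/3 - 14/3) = (k^2 + 11*k/3 - 14)/(k + 7)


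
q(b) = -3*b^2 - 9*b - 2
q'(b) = -6*b - 9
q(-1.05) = 4.14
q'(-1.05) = -2.70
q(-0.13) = -0.88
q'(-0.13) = -8.22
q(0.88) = -12.24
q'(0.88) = -14.28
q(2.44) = -41.82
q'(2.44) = -23.64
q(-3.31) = -5.08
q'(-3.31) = 10.86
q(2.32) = -39.03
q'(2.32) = -22.92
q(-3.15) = -3.42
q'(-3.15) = 9.90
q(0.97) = -13.55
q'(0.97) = -14.82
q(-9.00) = -164.00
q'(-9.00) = 45.00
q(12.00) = -542.00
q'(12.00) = -81.00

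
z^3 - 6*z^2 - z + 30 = (z - 5)*(z - 3)*(z + 2)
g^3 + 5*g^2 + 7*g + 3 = (g + 1)^2*(g + 3)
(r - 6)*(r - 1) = r^2 - 7*r + 6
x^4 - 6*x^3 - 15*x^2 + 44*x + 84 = (x - 7)*(x - 3)*(x + 2)^2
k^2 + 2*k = k*(k + 2)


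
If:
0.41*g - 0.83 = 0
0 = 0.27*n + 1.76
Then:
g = 2.02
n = -6.52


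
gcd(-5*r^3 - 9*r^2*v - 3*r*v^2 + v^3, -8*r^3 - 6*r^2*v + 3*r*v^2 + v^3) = r + v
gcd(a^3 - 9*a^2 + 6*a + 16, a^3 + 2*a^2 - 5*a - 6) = a^2 - a - 2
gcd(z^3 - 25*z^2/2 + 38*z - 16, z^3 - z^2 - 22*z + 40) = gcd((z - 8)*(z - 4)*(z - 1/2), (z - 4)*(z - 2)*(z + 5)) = z - 4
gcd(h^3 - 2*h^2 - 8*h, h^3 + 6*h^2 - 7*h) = h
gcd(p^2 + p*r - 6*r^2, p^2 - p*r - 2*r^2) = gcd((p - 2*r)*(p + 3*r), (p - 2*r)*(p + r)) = p - 2*r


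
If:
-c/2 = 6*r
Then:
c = -12*r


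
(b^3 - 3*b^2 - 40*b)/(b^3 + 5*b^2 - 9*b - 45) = b*(b - 8)/(b^2 - 9)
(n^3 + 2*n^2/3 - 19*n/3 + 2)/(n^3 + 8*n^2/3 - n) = (n - 2)/n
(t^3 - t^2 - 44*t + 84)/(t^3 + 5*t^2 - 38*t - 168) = (t - 2)/(t + 4)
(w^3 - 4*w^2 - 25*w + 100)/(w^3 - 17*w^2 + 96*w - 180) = (w^2 + w - 20)/(w^2 - 12*w + 36)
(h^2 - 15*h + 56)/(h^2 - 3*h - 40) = (h - 7)/(h + 5)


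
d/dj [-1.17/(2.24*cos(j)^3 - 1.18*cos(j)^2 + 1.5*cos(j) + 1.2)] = (-7.8624*cos(j)^2 + 2.7612*cos(j) - 1.755)*sin(j)/(2.24*cos(j)^3 - 1.18*cos(j)^2 + 1.5*cos(j) + 1.2)^2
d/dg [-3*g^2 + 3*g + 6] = 3 - 6*g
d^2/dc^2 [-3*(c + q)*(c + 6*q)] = -6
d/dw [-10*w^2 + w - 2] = 1 - 20*w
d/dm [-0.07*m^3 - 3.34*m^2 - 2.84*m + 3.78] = -0.21*m^2 - 6.68*m - 2.84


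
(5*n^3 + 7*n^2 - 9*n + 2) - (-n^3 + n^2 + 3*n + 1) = 6*n^3 + 6*n^2 - 12*n + 1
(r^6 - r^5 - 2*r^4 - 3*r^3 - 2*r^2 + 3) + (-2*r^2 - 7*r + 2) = r^6 - r^5 - 2*r^4 - 3*r^3 - 4*r^2 - 7*r + 5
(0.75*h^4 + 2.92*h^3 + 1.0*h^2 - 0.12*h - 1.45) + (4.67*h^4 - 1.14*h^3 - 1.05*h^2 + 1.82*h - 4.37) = 5.42*h^4 + 1.78*h^3 - 0.05*h^2 + 1.7*h - 5.82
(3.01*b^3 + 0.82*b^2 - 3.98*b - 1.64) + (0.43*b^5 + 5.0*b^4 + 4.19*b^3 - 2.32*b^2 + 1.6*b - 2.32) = 0.43*b^5 + 5.0*b^4 + 7.2*b^3 - 1.5*b^2 - 2.38*b - 3.96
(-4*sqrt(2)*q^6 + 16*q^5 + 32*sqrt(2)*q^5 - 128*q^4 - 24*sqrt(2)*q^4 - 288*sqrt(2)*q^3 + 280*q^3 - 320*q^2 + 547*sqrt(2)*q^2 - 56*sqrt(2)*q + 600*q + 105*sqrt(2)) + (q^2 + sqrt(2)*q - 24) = -4*sqrt(2)*q^6 + 16*q^5 + 32*sqrt(2)*q^5 - 128*q^4 - 24*sqrt(2)*q^4 - 288*sqrt(2)*q^3 + 280*q^3 - 319*q^2 + 547*sqrt(2)*q^2 - 55*sqrt(2)*q + 600*q - 24 + 105*sqrt(2)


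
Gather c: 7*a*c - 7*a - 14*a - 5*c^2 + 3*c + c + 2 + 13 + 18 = -21*a - 5*c^2 + c*(7*a + 4) + 33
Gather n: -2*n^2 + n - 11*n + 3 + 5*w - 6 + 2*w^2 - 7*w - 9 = -2*n^2 - 10*n + 2*w^2 - 2*w - 12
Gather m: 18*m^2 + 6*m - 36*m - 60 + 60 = 18*m^2 - 30*m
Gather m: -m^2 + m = -m^2 + m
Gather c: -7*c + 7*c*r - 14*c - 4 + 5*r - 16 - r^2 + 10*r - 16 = c*(7*r - 21) - r^2 + 15*r - 36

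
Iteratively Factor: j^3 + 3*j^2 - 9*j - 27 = (j + 3)*(j^2 - 9) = (j - 3)*(j + 3)*(j + 3)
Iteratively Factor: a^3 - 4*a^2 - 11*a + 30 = (a - 2)*(a^2 - 2*a - 15) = (a - 2)*(a + 3)*(a - 5)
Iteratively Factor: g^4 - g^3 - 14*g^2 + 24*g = (g - 2)*(g^3 + g^2 - 12*g) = g*(g - 2)*(g^2 + g - 12) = g*(g - 3)*(g - 2)*(g + 4)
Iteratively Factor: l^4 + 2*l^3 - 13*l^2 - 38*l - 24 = (l + 3)*(l^3 - l^2 - 10*l - 8) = (l - 4)*(l + 3)*(l^2 + 3*l + 2) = (l - 4)*(l + 1)*(l + 3)*(l + 2)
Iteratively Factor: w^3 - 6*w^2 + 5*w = (w - 5)*(w^2 - w) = (w - 5)*(w - 1)*(w)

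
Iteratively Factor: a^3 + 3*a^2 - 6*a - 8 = (a + 4)*(a^2 - a - 2) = (a + 1)*(a + 4)*(a - 2)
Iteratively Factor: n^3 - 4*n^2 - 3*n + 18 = (n + 2)*(n^2 - 6*n + 9) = (n - 3)*(n + 2)*(n - 3)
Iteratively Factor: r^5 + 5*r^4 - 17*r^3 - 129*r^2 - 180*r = (r + 4)*(r^4 + r^3 - 21*r^2 - 45*r) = (r - 5)*(r + 4)*(r^3 + 6*r^2 + 9*r) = r*(r - 5)*(r + 4)*(r^2 + 6*r + 9) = r*(r - 5)*(r + 3)*(r + 4)*(r + 3)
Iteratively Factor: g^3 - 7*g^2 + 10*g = (g - 2)*(g^2 - 5*g) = (g - 5)*(g - 2)*(g)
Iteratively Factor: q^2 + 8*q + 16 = (q + 4)*(q + 4)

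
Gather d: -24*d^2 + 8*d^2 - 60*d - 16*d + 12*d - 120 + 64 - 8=-16*d^2 - 64*d - 64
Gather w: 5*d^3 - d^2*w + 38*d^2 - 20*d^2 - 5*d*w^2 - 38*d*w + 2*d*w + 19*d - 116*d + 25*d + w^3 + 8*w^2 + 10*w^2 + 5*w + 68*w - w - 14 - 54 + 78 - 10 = 5*d^3 + 18*d^2 - 72*d + w^3 + w^2*(18 - 5*d) + w*(-d^2 - 36*d + 72)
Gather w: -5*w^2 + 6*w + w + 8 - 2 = -5*w^2 + 7*w + 6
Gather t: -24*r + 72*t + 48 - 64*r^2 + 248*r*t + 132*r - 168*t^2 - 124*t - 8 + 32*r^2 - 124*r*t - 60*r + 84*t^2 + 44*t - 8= -32*r^2 + 48*r - 84*t^2 + t*(124*r - 8) + 32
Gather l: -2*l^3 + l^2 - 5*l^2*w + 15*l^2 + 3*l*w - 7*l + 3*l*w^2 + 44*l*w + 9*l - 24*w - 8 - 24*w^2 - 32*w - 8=-2*l^3 + l^2*(16 - 5*w) + l*(3*w^2 + 47*w + 2) - 24*w^2 - 56*w - 16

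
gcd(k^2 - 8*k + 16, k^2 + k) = 1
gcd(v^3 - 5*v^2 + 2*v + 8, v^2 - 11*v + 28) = v - 4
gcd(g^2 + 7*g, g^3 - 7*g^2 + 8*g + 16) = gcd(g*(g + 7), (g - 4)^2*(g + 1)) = 1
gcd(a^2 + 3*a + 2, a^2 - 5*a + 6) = 1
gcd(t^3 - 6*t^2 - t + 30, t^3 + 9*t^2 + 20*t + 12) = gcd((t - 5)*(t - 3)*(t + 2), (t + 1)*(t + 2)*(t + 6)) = t + 2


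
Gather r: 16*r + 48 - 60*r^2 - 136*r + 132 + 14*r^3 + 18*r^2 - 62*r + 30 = 14*r^3 - 42*r^2 - 182*r + 210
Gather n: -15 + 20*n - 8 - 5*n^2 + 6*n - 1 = -5*n^2 + 26*n - 24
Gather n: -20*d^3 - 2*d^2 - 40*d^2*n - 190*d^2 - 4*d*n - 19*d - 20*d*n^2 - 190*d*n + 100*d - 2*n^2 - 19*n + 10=-20*d^3 - 192*d^2 + 81*d + n^2*(-20*d - 2) + n*(-40*d^2 - 194*d - 19) + 10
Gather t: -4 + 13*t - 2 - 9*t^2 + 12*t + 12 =-9*t^2 + 25*t + 6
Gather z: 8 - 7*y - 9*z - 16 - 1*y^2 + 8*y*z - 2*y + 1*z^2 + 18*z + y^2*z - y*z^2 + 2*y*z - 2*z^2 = -y^2 - 9*y + z^2*(-y - 1) + z*(y^2 + 10*y + 9) - 8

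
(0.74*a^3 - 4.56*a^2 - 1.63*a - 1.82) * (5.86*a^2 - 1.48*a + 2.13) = 4.3364*a^5 - 27.8168*a^4 - 1.2268*a^3 - 17.9656*a^2 - 0.7783*a - 3.8766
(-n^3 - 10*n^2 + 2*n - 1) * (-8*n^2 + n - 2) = 8*n^5 + 79*n^4 - 24*n^3 + 30*n^2 - 5*n + 2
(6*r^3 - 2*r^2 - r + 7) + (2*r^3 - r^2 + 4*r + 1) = 8*r^3 - 3*r^2 + 3*r + 8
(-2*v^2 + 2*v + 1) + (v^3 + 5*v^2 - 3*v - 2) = v^3 + 3*v^2 - v - 1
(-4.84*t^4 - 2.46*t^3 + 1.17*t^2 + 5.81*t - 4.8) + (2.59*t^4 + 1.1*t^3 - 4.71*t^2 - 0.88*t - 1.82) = -2.25*t^4 - 1.36*t^3 - 3.54*t^2 + 4.93*t - 6.62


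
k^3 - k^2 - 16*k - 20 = (k - 5)*(k + 2)^2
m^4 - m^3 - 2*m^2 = m^2*(m - 2)*(m + 1)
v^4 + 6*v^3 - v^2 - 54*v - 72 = (v - 3)*(v + 2)*(v + 3)*(v + 4)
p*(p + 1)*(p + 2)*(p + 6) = p^4 + 9*p^3 + 20*p^2 + 12*p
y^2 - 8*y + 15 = (y - 5)*(y - 3)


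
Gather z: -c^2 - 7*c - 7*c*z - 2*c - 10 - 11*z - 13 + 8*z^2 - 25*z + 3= -c^2 - 9*c + 8*z^2 + z*(-7*c - 36) - 20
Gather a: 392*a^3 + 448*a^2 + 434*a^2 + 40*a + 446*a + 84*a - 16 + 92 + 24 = 392*a^3 + 882*a^2 + 570*a + 100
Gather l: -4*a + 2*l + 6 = -4*a + 2*l + 6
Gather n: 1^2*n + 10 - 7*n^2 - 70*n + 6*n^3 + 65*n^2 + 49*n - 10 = 6*n^3 + 58*n^2 - 20*n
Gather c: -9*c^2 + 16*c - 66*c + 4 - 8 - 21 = -9*c^2 - 50*c - 25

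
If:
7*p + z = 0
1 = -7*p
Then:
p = -1/7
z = 1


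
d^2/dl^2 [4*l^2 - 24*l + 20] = 8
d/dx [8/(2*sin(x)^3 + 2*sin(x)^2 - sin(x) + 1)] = 8*(-6*sin(x)^2 - 4*sin(x) + 1)*cos(x)/(2*sin(x)^3 + 2*sin(x)^2 - sin(x) + 1)^2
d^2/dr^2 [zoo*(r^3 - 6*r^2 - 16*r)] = zoo*(r - 2)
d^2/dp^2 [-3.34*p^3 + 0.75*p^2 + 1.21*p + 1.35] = 1.5 - 20.04*p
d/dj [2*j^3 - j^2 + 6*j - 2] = 6*j^2 - 2*j + 6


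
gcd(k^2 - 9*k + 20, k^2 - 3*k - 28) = 1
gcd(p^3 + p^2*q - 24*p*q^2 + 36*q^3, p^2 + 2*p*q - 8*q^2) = p - 2*q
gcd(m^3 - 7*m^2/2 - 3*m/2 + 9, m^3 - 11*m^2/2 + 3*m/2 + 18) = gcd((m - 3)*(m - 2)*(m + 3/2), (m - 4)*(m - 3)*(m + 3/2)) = m^2 - 3*m/2 - 9/2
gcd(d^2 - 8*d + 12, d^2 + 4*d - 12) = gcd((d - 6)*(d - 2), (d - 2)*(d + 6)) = d - 2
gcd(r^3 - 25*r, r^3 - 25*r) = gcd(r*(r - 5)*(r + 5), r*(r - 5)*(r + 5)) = r^3 - 25*r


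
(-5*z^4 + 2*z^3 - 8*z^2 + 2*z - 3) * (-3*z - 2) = 15*z^5 + 4*z^4 + 20*z^3 + 10*z^2 + 5*z + 6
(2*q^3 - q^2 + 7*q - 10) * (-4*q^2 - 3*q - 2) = -8*q^5 - 2*q^4 - 29*q^3 + 21*q^2 + 16*q + 20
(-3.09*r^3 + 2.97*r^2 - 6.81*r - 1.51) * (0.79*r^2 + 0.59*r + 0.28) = -2.4411*r^5 + 0.523200000000001*r^4 - 4.4928*r^3 - 4.3792*r^2 - 2.7977*r - 0.4228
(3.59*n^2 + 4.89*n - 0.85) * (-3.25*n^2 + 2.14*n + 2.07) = -11.6675*n^4 - 8.2099*n^3 + 20.6584*n^2 + 8.3033*n - 1.7595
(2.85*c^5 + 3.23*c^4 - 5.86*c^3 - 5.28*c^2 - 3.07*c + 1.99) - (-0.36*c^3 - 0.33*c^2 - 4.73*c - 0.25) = 2.85*c^5 + 3.23*c^4 - 5.5*c^3 - 4.95*c^2 + 1.66*c + 2.24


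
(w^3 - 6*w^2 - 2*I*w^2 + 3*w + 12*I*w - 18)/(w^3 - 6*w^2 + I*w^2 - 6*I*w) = (w - 3*I)/w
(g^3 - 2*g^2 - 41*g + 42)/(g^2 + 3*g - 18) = (g^2 - 8*g + 7)/(g - 3)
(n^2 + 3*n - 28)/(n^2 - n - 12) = (n + 7)/(n + 3)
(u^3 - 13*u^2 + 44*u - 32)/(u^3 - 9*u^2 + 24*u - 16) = (u - 8)/(u - 4)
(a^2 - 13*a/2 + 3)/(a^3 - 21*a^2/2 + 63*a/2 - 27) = (2*a - 1)/(2*a^2 - 9*a + 9)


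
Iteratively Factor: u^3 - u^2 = (u - 1)*(u^2) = u*(u - 1)*(u)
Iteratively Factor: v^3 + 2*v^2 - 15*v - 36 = (v - 4)*(v^2 + 6*v + 9) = (v - 4)*(v + 3)*(v + 3)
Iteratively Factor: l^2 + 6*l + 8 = (l + 2)*(l + 4)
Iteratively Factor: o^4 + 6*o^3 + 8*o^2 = (o + 4)*(o^3 + 2*o^2) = o*(o + 4)*(o^2 + 2*o) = o^2*(o + 4)*(o + 2)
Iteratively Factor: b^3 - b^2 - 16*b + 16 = (b - 1)*(b^2 - 16) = (b - 4)*(b - 1)*(b + 4)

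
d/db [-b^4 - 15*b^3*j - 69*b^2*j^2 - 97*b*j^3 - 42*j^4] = -4*b^3 - 45*b^2*j - 138*b*j^2 - 97*j^3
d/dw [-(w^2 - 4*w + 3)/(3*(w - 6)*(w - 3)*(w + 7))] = (w^2 - 2*w + 41)/(3*(w^4 + 2*w^3 - 83*w^2 - 84*w + 1764))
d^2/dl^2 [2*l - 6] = 0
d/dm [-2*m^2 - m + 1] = -4*m - 1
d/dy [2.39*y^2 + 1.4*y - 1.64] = 4.78*y + 1.4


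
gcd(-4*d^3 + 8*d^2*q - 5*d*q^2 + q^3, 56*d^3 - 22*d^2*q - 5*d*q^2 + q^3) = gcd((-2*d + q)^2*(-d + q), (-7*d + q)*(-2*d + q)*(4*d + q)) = -2*d + q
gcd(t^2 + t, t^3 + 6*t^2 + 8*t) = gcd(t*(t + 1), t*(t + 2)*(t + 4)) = t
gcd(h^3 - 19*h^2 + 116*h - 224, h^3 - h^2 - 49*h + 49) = h - 7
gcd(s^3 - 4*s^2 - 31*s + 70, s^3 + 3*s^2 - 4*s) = 1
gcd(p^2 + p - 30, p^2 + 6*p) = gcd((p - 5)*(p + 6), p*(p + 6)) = p + 6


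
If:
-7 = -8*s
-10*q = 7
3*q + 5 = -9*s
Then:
No Solution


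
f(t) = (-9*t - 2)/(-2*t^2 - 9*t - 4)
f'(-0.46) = 222.83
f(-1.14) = 2.26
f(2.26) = 0.65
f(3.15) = 0.58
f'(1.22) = -0.06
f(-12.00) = -0.58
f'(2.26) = -0.08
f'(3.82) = -0.06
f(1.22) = 0.72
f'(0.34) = 0.25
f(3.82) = 0.54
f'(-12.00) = -0.07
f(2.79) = 0.61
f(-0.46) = -7.56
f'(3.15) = -0.07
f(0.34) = 0.69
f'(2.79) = -0.07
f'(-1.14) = 0.28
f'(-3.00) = -4.80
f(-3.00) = 5.00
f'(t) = (-9*t - 2)*(4*t + 9)/(-2*t^2 - 9*t - 4)^2 - 9/(-2*t^2 - 9*t - 4) = 2*(-9*t^2 - 4*t + 9)/(4*t^4 + 36*t^3 + 97*t^2 + 72*t + 16)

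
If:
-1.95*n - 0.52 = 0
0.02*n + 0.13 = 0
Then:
No Solution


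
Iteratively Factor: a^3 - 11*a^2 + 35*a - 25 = (a - 1)*(a^2 - 10*a + 25) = (a - 5)*(a - 1)*(a - 5)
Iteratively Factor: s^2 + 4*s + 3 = (s + 1)*(s + 3)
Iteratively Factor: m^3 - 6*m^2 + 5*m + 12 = (m + 1)*(m^2 - 7*m + 12) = (m - 3)*(m + 1)*(m - 4)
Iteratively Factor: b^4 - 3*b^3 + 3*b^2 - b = (b)*(b^3 - 3*b^2 + 3*b - 1) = b*(b - 1)*(b^2 - 2*b + 1) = b*(b - 1)^2*(b - 1)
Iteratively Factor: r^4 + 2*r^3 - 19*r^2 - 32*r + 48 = (r + 3)*(r^3 - r^2 - 16*r + 16) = (r + 3)*(r + 4)*(r^2 - 5*r + 4) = (r - 4)*(r + 3)*(r + 4)*(r - 1)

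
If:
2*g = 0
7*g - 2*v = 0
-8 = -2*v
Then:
No Solution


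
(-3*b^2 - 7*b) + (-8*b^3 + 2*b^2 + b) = -8*b^3 - b^2 - 6*b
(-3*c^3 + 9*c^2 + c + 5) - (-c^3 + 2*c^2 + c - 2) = -2*c^3 + 7*c^2 + 7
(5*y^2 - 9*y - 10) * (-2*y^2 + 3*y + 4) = -10*y^4 + 33*y^3 + 13*y^2 - 66*y - 40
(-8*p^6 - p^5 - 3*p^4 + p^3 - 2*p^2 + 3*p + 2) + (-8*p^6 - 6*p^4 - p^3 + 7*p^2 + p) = -16*p^6 - p^5 - 9*p^4 + 5*p^2 + 4*p + 2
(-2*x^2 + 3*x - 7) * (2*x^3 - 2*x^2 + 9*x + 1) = -4*x^5 + 10*x^4 - 38*x^3 + 39*x^2 - 60*x - 7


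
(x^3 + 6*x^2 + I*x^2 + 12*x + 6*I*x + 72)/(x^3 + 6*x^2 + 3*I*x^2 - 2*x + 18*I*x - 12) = (x^2 + I*x + 12)/(x^2 + 3*I*x - 2)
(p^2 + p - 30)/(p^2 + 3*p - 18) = (p - 5)/(p - 3)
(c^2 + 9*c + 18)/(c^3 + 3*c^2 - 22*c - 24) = (c + 3)/(c^2 - 3*c - 4)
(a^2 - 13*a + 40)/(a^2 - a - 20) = (a - 8)/(a + 4)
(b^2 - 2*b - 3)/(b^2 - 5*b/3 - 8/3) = 3*(b - 3)/(3*b - 8)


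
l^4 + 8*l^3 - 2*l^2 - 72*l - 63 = (l - 3)*(l + 1)*(l + 3)*(l + 7)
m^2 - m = m*(m - 1)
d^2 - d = d*(d - 1)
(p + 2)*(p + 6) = p^2 + 8*p + 12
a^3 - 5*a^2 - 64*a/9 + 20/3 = (a - 6)*(a - 2/3)*(a + 5/3)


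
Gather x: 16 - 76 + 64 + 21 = 25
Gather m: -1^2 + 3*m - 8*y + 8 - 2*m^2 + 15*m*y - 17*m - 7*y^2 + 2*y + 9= -2*m^2 + m*(15*y - 14) - 7*y^2 - 6*y + 16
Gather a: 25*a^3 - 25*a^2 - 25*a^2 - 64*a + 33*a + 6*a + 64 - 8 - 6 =25*a^3 - 50*a^2 - 25*a + 50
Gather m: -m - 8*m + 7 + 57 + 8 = 72 - 9*m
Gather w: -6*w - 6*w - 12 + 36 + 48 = 72 - 12*w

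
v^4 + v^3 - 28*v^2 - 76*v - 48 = (v - 6)*(v + 1)*(v + 2)*(v + 4)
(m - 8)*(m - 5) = m^2 - 13*m + 40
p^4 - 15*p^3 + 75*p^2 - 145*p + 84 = (p - 7)*(p - 4)*(p - 3)*(p - 1)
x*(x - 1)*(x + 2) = x^3 + x^2 - 2*x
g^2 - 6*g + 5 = (g - 5)*(g - 1)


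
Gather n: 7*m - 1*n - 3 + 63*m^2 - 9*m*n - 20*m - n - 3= 63*m^2 - 13*m + n*(-9*m - 2) - 6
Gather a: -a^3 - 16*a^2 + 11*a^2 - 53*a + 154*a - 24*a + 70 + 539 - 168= -a^3 - 5*a^2 + 77*a + 441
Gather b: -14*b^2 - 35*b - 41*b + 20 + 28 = -14*b^2 - 76*b + 48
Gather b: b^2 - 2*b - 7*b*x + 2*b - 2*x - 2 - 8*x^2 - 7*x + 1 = b^2 - 7*b*x - 8*x^2 - 9*x - 1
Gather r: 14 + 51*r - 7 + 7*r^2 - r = 7*r^2 + 50*r + 7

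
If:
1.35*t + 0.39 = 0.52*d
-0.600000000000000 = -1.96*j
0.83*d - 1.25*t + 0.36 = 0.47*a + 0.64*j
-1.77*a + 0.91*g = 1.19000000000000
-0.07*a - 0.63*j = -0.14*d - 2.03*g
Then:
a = -0.55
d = -2.25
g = 0.23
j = 0.31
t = -1.16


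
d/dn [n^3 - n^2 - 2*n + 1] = 3*n^2 - 2*n - 2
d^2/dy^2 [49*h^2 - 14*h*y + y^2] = 2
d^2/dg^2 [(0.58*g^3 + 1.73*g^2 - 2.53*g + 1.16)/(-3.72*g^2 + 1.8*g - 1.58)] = (-1.4210854715202e-14*g^5 + 49.91376*g^3 - 25.4086560000001*g^2 - 51.30528*g + 11.872328)/(51.478848*g^6 - 74.72736*g^5 + 101.752416*g^4 - 69.31008*g^3 + 43.217424*g^2 - 13.48056*g + 3.944312)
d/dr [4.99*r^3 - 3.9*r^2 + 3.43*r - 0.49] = 14.97*r^2 - 7.8*r + 3.43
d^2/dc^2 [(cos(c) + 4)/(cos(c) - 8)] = 12*(sin(c)^2 - 8*cos(c) + 1)/(cos(c) - 8)^3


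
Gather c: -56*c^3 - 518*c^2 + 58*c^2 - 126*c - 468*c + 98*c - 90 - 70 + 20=-56*c^3 - 460*c^2 - 496*c - 140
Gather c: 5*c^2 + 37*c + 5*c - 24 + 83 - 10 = 5*c^2 + 42*c + 49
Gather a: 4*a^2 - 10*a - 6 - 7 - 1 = 4*a^2 - 10*a - 14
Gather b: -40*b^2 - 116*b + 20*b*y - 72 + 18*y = -40*b^2 + b*(20*y - 116) + 18*y - 72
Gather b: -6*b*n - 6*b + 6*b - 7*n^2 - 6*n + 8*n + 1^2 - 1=-6*b*n - 7*n^2 + 2*n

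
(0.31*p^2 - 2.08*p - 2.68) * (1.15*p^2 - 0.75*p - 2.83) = 0.3565*p^4 - 2.6245*p^3 - 2.3993*p^2 + 7.8964*p + 7.5844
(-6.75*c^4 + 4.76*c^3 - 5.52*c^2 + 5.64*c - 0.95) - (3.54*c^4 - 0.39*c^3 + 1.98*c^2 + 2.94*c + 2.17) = -10.29*c^4 + 5.15*c^3 - 7.5*c^2 + 2.7*c - 3.12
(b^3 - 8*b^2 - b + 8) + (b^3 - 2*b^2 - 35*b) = 2*b^3 - 10*b^2 - 36*b + 8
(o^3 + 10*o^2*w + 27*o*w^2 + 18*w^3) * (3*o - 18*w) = 3*o^4 + 12*o^3*w - 99*o^2*w^2 - 432*o*w^3 - 324*w^4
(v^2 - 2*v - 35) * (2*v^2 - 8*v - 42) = 2*v^4 - 12*v^3 - 96*v^2 + 364*v + 1470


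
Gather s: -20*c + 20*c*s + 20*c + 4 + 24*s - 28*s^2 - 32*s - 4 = -28*s^2 + s*(20*c - 8)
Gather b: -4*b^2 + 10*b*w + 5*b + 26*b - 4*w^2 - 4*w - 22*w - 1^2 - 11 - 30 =-4*b^2 + b*(10*w + 31) - 4*w^2 - 26*w - 42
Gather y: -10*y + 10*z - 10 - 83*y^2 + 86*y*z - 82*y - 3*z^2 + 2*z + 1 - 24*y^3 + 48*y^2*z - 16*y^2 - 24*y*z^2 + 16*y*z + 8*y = -24*y^3 + y^2*(48*z - 99) + y*(-24*z^2 + 102*z - 84) - 3*z^2 + 12*z - 9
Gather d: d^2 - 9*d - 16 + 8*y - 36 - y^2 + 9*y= d^2 - 9*d - y^2 + 17*y - 52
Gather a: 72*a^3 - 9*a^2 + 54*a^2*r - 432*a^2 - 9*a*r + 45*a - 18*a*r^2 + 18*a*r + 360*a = 72*a^3 + a^2*(54*r - 441) + a*(-18*r^2 + 9*r + 405)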